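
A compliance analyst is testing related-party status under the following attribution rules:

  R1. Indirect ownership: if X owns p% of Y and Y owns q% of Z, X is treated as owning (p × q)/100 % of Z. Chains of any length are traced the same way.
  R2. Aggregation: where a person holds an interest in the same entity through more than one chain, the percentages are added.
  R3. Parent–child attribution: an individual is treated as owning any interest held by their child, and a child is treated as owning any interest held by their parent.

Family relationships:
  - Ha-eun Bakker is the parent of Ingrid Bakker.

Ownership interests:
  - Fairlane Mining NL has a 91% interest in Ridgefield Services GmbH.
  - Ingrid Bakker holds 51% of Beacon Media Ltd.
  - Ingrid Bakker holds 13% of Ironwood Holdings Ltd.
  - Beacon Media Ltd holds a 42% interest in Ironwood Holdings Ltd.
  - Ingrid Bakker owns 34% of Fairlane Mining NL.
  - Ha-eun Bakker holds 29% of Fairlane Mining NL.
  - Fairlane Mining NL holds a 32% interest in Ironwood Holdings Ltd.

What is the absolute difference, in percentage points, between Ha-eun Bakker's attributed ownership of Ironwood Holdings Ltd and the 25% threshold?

By parent–child attribution (R3), Ha-eun Bakker is treated as also owning Ingrid Bakker's interest in Fairlane Mining NL, giving 29% + 34% = 63%.
By parent–child attribution (R3), Ha-eun Bakker is treated as owning Ingrid Bakker's 51% interest in Beacon Media Ltd.
By parent–child attribution (R3), Ha-eun Bakker is treated as owning Ingrid Bakker's 13% interest in Ironwood Holdings Ltd.
Chain via Fairlane Mining NL (R1): 63% × 32% = 20.16% of Ironwood Holdings Ltd.
Chain via Beacon Media Ltd (R1): 51% × 42% = 21.42% of Ironwood Holdings Ltd.
Direct interest in Ironwood Holdings Ltd: 13%.
Aggregating (R2): 20.16% + 21.42% + 13% = 54.58%.
54.58% exceeds the 25% threshold by 29.58 percentage points.

29.58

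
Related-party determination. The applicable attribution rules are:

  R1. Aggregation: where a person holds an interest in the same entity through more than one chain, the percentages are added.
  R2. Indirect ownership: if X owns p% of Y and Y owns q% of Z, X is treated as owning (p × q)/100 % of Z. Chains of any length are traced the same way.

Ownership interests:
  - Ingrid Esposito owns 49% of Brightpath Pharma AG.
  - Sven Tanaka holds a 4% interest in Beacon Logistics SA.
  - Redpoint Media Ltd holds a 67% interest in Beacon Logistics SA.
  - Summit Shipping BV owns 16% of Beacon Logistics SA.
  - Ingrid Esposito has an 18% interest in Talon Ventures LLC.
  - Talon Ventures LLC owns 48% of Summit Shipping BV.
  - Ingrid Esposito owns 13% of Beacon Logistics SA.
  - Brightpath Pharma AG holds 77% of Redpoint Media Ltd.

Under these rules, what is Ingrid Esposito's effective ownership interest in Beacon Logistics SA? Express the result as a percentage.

39.6615%

Chain via Talon Ventures LLC → Summit Shipping BV (R2): 18% × 48% × 16% = 1.3824% of Beacon Logistics SA.
Chain via Brightpath Pharma AG → Redpoint Media Ltd (R2): 49% × 77% × 67% = 25.2791% of Beacon Logistics SA.
Direct interest in Beacon Logistics SA: 13%.
Aggregating (R1): 1.3824% + 25.2791% + 13% = 39.6615%.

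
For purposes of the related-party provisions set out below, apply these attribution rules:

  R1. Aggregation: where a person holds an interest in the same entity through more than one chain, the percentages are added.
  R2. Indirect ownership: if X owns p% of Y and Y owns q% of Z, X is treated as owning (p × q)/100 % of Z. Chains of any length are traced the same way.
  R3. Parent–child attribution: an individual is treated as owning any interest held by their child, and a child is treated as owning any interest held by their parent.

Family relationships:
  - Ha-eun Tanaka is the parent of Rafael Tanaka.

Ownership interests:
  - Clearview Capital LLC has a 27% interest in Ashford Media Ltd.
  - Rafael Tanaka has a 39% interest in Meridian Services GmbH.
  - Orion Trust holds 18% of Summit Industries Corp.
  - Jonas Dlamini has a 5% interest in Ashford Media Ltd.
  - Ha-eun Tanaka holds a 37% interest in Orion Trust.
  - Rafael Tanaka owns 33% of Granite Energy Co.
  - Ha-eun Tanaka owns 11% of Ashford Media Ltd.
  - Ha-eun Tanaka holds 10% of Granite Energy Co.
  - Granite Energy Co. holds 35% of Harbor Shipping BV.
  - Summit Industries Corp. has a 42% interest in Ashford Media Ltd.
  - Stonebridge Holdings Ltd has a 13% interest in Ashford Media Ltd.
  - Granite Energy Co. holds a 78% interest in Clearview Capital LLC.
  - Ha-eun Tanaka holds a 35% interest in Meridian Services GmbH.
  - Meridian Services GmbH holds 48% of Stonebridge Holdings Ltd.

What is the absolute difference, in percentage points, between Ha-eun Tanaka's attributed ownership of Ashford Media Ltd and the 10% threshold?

17.4706

By parent–child attribution (R3), Ha-eun Tanaka is treated as also owning Rafael Tanaka's interest in Meridian Services GmbH, giving 35% + 39% = 74%.
By parent–child attribution (R3), Ha-eun Tanaka is treated as also owning Rafael Tanaka's interest in Granite Energy Co, giving 10% + 33% = 43%.
Chain via Orion Trust → Summit Industries Corp. (R2): 37% × 18% × 42% = 2.7972% of Ashford Media Ltd.
Chain via Meridian Services GmbH → Stonebridge Holdings Ltd (R2): 74% × 48% × 13% = 4.6176% of Ashford Media Ltd.
Chain via Granite Energy Co. → Clearview Capital LLC (R2): 43% × 78% × 27% = 9.0558% of Ashford Media Ltd.
Direct interest in Ashford Media Ltd: 11%.
Aggregating (R1): 2.7972% + 4.6176% + 9.0558% + 11% = 27.4706%.
27.4706% exceeds the 10% threshold by 17.4706 percentage points.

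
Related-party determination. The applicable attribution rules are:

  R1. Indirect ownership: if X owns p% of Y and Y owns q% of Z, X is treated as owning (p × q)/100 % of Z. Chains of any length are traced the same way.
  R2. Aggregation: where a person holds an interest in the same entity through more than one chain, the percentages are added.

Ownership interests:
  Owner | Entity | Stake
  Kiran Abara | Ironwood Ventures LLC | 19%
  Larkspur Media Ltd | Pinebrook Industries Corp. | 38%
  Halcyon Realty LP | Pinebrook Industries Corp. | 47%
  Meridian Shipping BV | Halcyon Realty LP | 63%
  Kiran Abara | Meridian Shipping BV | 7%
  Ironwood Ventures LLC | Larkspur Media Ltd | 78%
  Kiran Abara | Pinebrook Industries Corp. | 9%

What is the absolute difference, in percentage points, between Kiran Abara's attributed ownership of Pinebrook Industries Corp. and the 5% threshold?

Chain via Ironwood Ventures LLC → Larkspur Media Ltd (R1): 19% × 78% × 38% = 5.6316% of Pinebrook Industries Corp.
Chain via Meridian Shipping BV → Halcyon Realty LP (R1): 7% × 63% × 47% = 2.0727% of Pinebrook Industries Corp.
Direct interest in Pinebrook Industries Corp: 9%.
Aggregating (R2): 5.6316% + 2.0727% + 9% = 16.7043%.
16.7043% exceeds the 5% threshold by 11.7043 percentage points.

11.7043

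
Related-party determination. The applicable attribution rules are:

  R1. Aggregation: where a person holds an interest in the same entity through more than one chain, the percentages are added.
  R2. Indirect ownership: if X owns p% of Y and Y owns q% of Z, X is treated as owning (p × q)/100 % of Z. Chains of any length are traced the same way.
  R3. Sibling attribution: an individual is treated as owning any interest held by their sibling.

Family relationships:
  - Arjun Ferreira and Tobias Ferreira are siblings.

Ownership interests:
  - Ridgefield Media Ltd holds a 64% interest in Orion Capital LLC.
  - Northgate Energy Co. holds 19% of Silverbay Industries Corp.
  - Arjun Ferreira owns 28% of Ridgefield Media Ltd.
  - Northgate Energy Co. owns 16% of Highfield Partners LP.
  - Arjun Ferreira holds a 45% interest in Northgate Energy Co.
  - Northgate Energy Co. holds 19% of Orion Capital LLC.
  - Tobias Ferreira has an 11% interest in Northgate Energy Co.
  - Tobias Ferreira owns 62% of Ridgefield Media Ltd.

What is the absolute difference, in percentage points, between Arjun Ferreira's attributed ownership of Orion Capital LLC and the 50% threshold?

18.24

By sibling attribution (R3), Arjun Ferreira is treated as also owning Tobias Ferreira's interest in Northgate Energy Co, giving 45% + 11% = 56%.
By sibling attribution (R3), Arjun Ferreira is treated as also owning Tobias Ferreira's interest in Ridgefield Media Ltd, giving 28% + 62% = 90%.
Chain via Northgate Energy Co. (R2): 56% × 19% = 10.64% of Orion Capital LLC.
Chain via Ridgefield Media Ltd (R2): 90% × 64% = 57.6% of Orion Capital LLC.
Aggregating (R1): 10.64% + 57.6% = 68.24%.
68.24% exceeds the 50% threshold by 18.24 percentage points.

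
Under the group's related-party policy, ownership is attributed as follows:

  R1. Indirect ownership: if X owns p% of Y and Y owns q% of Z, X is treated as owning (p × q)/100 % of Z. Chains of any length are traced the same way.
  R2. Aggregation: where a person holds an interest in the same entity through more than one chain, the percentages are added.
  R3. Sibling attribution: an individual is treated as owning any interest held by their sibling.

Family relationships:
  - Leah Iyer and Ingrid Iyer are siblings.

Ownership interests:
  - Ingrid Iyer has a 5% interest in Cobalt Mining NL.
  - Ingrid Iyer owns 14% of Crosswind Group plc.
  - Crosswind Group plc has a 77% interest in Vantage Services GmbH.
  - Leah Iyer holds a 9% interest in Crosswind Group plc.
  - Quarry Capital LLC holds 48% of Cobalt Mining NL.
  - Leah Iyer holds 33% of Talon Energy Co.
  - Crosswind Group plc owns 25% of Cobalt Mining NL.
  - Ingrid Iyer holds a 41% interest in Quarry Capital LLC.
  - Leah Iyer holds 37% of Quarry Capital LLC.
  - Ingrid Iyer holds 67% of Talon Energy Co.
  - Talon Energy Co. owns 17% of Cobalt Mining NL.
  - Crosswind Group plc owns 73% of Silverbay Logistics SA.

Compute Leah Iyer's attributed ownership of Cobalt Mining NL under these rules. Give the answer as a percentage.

65.19%

By sibling attribution (R3), Leah Iyer is treated as also owning Ingrid Iyer's interest in Quarry Capital LLC, giving 37% + 41% = 78%.
By sibling attribution (R3), Leah Iyer is treated as also owning Ingrid Iyer's interest in Talon Energy Co, giving 33% + 67% = 100%.
By sibling attribution (R3), Leah Iyer is treated as also owning Ingrid Iyer's interest in Crosswind Group plc, giving 9% + 14% = 23%.
By sibling attribution (R3), Leah Iyer is treated as owning Ingrid Iyer's 5% interest in Cobalt Mining NL.
Chain via Quarry Capital LLC (R1): 78% × 48% = 37.44% of Cobalt Mining NL.
Chain via Talon Energy Co. (R1): 100% × 17% = 17% of Cobalt Mining NL.
Chain via Crosswind Group plc (R1): 23% × 25% = 5.75% of Cobalt Mining NL.
Direct interest in Cobalt Mining NL: 5%.
Aggregating (R2): 37.44% + 17% + 5.75% + 5% = 65.19%.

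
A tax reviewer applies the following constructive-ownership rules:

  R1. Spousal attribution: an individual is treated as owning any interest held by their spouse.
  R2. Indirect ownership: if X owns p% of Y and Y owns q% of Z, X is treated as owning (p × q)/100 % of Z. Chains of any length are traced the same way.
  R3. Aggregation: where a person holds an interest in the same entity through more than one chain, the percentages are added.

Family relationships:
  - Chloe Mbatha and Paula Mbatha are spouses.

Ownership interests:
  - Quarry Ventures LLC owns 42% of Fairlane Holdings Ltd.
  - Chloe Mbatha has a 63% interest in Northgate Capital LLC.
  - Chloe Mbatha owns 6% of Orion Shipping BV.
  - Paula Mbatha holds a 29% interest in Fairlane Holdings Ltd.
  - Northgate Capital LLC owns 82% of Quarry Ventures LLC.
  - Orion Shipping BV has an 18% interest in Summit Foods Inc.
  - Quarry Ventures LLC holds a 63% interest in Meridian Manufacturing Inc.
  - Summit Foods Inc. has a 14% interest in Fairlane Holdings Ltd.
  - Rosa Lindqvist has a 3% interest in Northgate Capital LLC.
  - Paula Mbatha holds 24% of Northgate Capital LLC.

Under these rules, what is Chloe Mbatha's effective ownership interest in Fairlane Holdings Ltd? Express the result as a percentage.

By spousal attribution (R1), Chloe Mbatha is treated as also owning Paula Mbatha's interest in Northgate Capital LLC, giving 63% + 24% = 87%.
By spousal attribution (R1), Chloe Mbatha is treated as owning Paula Mbatha's 29% interest in Fairlane Holdings Ltd.
Chain via Orion Shipping BV → Summit Foods Inc. (R2): 6% × 18% × 14% = 0.1512% of Fairlane Holdings Ltd.
Chain via Northgate Capital LLC → Quarry Ventures LLC (R2): 87% × 82% × 42% = 29.9628% of Fairlane Holdings Ltd.
Direct interest in Fairlane Holdings Ltd: 29%.
Aggregating (R3): 0.1512% + 29.9628% + 29% = 59.114%.

59.114%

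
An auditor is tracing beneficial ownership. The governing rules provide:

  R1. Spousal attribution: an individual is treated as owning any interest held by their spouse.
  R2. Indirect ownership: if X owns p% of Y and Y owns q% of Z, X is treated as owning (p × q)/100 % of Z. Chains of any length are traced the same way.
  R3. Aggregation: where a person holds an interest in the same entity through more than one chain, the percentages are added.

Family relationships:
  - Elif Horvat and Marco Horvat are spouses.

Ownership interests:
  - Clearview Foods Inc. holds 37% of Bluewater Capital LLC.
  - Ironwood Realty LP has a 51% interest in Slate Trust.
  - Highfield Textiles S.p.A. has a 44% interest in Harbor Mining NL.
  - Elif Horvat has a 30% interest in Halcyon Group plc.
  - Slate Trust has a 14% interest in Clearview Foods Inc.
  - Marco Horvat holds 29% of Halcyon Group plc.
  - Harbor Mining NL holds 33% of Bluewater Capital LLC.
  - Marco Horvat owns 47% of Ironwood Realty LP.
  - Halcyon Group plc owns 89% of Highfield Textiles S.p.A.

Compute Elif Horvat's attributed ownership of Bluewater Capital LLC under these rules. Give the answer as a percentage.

By spousal attribution (R1), Elif Horvat is treated as also owning Marco Horvat's interest in Halcyon Group plc, giving 30% + 29% = 59%.
By spousal attribution (R1), Elif Horvat is treated as owning Marco Horvat's 47% interest in Ironwood Realty LP.
Chain via Halcyon Group plc → Highfield Textiles S.p.A. → Harbor Mining NL (R2): 59% × 89% × 44% × 33% = 7.624452% of Bluewater Capital LLC.
Chain via Ironwood Realty LP → Slate Trust → Clearview Foods Inc. (R2): 47% × 51% × 14% × 37% = 1.241646% of Bluewater Capital LLC.
Aggregating (R3): 7.624452% + 1.241646% = 8.866098%.

8.866098%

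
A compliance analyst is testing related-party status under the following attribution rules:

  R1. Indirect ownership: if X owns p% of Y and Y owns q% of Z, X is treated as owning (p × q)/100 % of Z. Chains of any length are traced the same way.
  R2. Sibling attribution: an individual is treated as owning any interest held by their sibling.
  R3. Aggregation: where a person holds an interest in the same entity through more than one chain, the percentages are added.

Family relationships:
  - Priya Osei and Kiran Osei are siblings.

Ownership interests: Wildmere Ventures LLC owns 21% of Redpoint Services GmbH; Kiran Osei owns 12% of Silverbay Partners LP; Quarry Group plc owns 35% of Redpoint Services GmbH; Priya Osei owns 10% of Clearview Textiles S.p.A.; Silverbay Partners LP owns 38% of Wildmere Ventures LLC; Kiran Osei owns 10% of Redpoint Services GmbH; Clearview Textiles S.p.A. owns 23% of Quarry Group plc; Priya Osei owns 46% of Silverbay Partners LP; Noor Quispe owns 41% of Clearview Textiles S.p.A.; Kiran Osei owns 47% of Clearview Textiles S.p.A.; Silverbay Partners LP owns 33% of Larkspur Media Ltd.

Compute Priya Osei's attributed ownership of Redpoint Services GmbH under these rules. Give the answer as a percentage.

By sibling attribution (R2), Priya Osei is treated as also owning Kiran Osei's interest in Clearview Textiles S.p.A, giving 10% + 47% = 57%.
By sibling attribution (R2), Priya Osei is treated as also owning Kiran Osei's interest in Silverbay Partners LP, giving 46% + 12% = 58%.
By sibling attribution (R2), Priya Osei is treated as owning Kiran Osei's 10% interest in Redpoint Services GmbH.
Chain via Clearview Textiles S.p.A. → Quarry Group plc (R1): 57% × 23% × 35% = 4.5885% of Redpoint Services GmbH.
Chain via Silverbay Partners LP → Wildmere Ventures LLC (R1): 58% × 38% × 21% = 4.6284% of Redpoint Services GmbH.
Direct interest in Redpoint Services GmbH: 10%.
Aggregating (R3): 4.5885% + 4.6284% + 10% = 19.2169%.

19.2169%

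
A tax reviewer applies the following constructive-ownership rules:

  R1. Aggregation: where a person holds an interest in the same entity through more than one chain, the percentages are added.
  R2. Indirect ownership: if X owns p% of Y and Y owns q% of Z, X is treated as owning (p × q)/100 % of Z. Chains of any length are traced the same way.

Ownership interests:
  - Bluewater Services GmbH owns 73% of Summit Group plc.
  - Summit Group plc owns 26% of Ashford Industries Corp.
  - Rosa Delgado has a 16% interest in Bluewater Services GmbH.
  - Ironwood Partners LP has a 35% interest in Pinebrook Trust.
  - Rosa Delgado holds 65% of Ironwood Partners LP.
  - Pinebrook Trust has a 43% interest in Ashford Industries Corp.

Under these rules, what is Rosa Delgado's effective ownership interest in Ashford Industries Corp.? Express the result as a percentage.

12.8193%

Chain via Ironwood Partners LP → Pinebrook Trust (R2): 65% × 35% × 43% = 9.7825% of Ashford Industries Corp.
Chain via Bluewater Services GmbH → Summit Group plc (R2): 16% × 73% × 26% = 3.0368% of Ashford Industries Corp.
Aggregating (R1): 9.7825% + 3.0368% = 12.8193%.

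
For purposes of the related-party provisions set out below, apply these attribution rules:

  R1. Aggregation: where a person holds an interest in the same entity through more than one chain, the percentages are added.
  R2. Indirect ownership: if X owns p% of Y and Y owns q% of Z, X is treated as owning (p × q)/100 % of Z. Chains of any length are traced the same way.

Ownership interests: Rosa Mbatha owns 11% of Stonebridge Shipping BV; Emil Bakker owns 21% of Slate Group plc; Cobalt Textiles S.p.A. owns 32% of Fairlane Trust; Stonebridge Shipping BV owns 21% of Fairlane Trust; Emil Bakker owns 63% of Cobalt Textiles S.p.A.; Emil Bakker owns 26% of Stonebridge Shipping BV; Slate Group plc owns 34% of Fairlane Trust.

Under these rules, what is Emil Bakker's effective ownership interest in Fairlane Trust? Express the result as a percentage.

32.76%

Chain via Slate Group plc (R2): 21% × 34% = 7.14% of Fairlane Trust.
Chain via Stonebridge Shipping BV (R2): 26% × 21% = 5.46% of Fairlane Trust.
Chain via Cobalt Textiles S.p.A. (R2): 63% × 32% = 20.16% of Fairlane Trust.
Aggregating (R1): 7.14% + 5.46% + 20.16% = 32.76%.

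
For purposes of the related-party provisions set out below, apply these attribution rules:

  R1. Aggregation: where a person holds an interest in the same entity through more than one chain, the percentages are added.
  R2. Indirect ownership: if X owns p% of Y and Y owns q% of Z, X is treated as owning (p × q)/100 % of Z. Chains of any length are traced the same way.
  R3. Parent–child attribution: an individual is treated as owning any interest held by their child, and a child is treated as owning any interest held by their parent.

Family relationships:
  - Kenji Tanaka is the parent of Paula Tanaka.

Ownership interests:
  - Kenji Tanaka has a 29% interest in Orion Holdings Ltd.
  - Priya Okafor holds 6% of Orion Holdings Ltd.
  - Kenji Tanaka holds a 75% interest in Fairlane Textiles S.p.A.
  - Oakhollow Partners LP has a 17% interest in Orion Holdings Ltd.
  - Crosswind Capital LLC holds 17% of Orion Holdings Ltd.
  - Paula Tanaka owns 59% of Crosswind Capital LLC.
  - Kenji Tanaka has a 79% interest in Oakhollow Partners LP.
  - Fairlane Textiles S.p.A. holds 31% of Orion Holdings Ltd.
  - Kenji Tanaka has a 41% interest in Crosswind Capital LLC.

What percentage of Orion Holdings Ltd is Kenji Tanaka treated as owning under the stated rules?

By parent–child attribution (R3), Kenji Tanaka is treated as also owning Paula Tanaka's interest in Crosswind Capital LLC, giving 41% + 59% = 100%.
Chain via Oakhollow Partners LP (R2): 79% × 17% = 13.43% of Orion Holdings Ltd.
Chain via Crosswind Capital LLC (R2): 100% × 17% = 17% of Orion Holdings Ltd.
Chain via Fairlane Textiles S.p.A. (R2): 75% × 31% = 23.25% of Orion Holdings Ltd.
Direct interest in Orion Holdings Ltd: 29%.
Aggregating (R1): 13.43% + 17% + 23.25% + 29% = 82.68%.

82.68%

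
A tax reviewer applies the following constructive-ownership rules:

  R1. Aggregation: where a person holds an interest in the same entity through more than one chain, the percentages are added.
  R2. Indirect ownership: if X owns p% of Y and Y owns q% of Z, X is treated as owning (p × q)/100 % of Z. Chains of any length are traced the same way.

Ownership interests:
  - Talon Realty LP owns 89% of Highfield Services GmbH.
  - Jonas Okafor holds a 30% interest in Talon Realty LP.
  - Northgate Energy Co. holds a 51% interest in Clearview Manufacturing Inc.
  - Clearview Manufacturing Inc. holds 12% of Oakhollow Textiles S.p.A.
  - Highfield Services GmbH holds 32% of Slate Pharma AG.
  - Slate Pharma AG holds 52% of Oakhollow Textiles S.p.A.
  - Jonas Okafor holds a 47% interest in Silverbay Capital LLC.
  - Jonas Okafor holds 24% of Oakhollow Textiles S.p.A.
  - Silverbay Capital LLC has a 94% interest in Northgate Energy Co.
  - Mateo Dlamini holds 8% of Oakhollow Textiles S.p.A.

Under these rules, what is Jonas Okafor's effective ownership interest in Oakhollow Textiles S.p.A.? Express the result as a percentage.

Chain via Talon Realty LP → Highfield Services GmbH → Slate Pharma AG (R2): 30% × 89% × 32% × 52% = 4.44288% of Oakhollow Textiles S.p.A.
Chain via Silverbay Capital LLC → Northgate Energy Co. → Clearview Manufacturing Inc. (R2): 47% × 94% × 51% × 12% = 2.703816% of Oakhollow Textiles S.p.A.
Direct interest in Oakhollow Textiles S.p.A: 24%.
Aggregating (R1): 4.44288% + 2.703816% + 24% = 31.146696%.

31.146696%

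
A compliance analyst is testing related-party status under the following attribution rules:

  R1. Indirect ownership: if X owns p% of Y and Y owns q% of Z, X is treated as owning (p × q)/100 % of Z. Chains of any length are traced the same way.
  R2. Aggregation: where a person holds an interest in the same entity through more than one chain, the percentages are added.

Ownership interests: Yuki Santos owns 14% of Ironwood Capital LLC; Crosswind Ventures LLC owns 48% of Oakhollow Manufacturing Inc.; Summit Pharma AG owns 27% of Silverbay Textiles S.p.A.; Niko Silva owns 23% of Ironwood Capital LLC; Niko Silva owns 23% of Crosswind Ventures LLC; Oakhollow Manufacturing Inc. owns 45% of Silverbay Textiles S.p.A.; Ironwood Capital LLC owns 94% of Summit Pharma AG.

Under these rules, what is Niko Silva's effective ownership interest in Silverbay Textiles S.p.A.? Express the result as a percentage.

Chain via Ironwood Capital LLC → Summit Pharma AG (R1): 23% × 94% × 27% = 5.8374% of Silverbay Textiles S.p.A.
Chain via Crosswind Ventures LLC → Oakhollow Manufacturing Inc. (R1): 23% × 48% × 45% = 4.968% of Silverbay Textiles S.p.A.
Aggregating (R2): 5.8374% + 4.968% = 10.8054%.

10.8054%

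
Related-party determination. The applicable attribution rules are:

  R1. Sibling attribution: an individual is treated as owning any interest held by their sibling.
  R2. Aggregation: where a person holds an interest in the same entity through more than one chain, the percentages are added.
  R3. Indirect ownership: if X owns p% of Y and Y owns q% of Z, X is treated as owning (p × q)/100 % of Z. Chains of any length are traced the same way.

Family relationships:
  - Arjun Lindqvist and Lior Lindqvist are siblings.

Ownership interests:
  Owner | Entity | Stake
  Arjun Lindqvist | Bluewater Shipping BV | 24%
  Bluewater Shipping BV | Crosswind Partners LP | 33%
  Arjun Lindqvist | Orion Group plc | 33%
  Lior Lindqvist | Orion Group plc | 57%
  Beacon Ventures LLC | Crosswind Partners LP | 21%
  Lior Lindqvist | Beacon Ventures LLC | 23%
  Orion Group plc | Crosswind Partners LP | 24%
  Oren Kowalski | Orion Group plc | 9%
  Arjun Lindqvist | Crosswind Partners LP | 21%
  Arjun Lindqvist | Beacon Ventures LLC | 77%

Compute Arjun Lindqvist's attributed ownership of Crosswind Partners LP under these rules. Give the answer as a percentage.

71.52%

By sibling attribution (R1), Arjun Lindqvist is treated as also owning Lior Lindqvist's interest in Orion Group plc, giving 33% + 57% = 90%.
By sibling attribution (R1), Arjun Lindqvist is treated as also owning Lior Lindqvist's interest in Beacon Ventures LLC, giving 77% + 23% = 100%.
Chain via Bluewater Shipping BV (R3): 24% × 33% = 7.92% of Crosswind Partners LP.
Chain via Orion Group plc (R3): 90% × 24% = 21.6% of Crosswind Partners LP.
Chain via Beacon Ventures LLC (R3): 100% × 21% = 21% of Crosswind Partners LP.
Direct interest in Crosswind Partners LP: 21%.
Aggregating (R2): 7.92% + 21.6% + 21% + 21% = 71.52%.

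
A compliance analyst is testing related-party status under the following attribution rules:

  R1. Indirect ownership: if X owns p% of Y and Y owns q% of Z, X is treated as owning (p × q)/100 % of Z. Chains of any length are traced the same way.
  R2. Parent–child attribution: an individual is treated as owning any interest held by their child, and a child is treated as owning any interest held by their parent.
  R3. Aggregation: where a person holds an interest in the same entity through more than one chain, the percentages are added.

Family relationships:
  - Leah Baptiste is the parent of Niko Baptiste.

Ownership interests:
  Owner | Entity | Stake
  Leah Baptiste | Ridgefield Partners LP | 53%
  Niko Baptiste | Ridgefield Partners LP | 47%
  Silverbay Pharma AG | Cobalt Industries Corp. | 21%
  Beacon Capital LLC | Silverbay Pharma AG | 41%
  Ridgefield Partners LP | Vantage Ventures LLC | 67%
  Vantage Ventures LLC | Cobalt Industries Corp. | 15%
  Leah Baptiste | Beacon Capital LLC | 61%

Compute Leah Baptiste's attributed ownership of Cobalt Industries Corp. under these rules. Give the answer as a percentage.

By parent–child attribution (R2), Leah Baptiste is treated as also owning Niko Baptiste's interest in Ridgefield Partners LP, giving 53% + 47% = 100%.
Chain via Beacon Capital LLC → Silverbay Pharma AG (R1): 61% × 41% × 21% = 5.2521% of Cobalt Industries Corp.
Chain via Ridgefield Partners LP → Vantage Ventures LLC (R1): 100% × 67% × 15% = 10.05% of Cobalt Industries Corp.
Aggregating (R3): 5.2521% + 10.05% = 15.3021%.

15.3021%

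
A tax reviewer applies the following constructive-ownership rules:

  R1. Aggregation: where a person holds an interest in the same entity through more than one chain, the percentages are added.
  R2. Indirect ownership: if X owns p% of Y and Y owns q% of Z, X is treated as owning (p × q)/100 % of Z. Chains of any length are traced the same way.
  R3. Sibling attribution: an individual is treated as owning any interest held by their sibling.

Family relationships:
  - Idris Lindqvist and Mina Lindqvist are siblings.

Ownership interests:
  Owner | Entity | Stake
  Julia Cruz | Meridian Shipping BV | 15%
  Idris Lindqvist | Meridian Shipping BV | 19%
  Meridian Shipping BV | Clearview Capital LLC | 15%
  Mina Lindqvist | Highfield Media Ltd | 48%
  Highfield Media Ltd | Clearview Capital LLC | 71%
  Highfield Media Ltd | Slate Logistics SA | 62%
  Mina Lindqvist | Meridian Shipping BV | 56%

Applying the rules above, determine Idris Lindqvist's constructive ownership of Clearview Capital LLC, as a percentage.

45.33%

By sibling attribution (R3), Idris Lindqvist is treated as also owning Mina Lindqvist's interest in Meridian Shipping BV, giving 19% + 56% = 75%.
By sibling attribution (R3), Idris Lindqvist is treated as owning Mina Lindqvist's 48% interest in Highfield Media Ltd.
Chain via Meridian Shipping BV (R2): 75% × 15% = 11.25% of Clearview Capital LLC.
Chain via Highfield Media Ltd (R2): 48% × 71% = 34.08% of Clearview Capital LLC.
Aggregating (R1): 11.25% + 34.08% = 45.33%.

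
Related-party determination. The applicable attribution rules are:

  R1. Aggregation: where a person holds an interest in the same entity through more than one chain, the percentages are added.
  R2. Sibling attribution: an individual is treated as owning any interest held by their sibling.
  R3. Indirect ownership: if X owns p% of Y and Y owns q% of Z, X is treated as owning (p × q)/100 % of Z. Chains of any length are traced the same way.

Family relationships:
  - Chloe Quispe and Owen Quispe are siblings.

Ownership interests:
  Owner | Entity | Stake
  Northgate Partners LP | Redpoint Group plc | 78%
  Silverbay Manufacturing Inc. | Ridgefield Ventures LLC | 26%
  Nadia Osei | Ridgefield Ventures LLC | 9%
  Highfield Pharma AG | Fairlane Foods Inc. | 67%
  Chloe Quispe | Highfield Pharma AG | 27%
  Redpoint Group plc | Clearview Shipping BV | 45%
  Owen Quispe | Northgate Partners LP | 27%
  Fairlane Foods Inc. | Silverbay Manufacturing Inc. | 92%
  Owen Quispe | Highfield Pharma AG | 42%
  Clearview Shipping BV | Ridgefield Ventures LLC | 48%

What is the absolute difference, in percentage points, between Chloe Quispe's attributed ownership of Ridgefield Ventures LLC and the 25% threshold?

9.392824

By sibling attribution (R2), Chloe Quispe is treated as also owning Owen Quispe's interest in Highfield Pharma AG, giving 27% + 42% = 69%.
By sibling attribution (R2), Chloe Quispe is treated as owning Owen Quispe's 27% interest in Northgate Partners LP.
Chain via Highfield Pharma AG → Fairlane Foods Inc. → Silverbay Manufacturing Inc. (R3): 69% × 67% × 92% × 26% = 11.058216% of Ridgefield Ventures LLC.
Chain via Northgate Partners LP → Redpoint Group plc → Clearview Shipping BV (R3): 27% × 78% × 45% × 48% = 4.54896% of Ridgefield Ventures LLC.
Aggregating (R1): 11.058216% + 4.54896% = 15.607176%.
15.607176% falls short of the 25% threshold by 9.392824 percentage points.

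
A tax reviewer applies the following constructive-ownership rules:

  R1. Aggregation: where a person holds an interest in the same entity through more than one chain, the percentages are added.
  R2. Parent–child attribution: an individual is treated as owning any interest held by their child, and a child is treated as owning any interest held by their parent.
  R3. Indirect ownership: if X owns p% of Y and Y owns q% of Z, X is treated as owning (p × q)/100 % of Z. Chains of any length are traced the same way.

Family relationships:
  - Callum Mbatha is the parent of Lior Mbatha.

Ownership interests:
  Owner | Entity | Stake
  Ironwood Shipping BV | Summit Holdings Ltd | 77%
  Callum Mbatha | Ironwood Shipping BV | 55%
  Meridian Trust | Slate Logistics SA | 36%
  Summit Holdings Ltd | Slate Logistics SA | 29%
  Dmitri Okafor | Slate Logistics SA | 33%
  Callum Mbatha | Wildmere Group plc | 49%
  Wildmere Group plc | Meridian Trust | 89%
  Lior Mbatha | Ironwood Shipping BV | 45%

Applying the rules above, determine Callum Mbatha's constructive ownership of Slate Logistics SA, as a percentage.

By parent–child attribution (R2), Callum Mbatha is treated as also owning Lior Mbatha's interest in Ironwood Shipping BV, giving 55% + 45% = 100%.
Chain via Ironwood Shipping BV → Summit Holdings Ltd (R3): 100% × 77% × 29% = 22.33% of Slate Logistics SA.
Chain via Wildmere Group plc → Meridian Trust (R3): 49% × 89% × 36% = 15.6996% of Slate Logistics SA.
Aggregating (R1): 22.33% + 15.6996% = 38.0296%.

38.0296%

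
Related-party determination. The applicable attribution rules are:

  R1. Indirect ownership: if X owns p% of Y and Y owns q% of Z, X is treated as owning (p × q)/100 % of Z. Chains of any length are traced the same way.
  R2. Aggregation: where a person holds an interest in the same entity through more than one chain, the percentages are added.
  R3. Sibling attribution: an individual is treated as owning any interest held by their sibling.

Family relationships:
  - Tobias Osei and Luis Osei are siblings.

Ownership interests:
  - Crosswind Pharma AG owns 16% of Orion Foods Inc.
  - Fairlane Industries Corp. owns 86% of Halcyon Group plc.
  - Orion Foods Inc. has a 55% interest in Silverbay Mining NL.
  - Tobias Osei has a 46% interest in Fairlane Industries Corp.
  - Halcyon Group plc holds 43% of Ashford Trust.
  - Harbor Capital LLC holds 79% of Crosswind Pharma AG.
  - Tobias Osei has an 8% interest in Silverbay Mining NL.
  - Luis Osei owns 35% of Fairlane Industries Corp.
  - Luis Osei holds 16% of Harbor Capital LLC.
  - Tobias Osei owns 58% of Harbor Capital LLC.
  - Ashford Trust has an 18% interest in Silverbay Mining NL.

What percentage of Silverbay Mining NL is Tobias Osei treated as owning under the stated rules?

By sibling attribution (R3), Tobias Osei is treated as also owning Luis Osei's interest in Harbor Capital LLC, giving 58% + 16% = 74%.
By sibling attribution (R3), Tobias Osei is treated as also owning Luis Osei's interest in Fairlane Industries Corp, giving 46% + 35% = 81%.
Chain via Harbor Capital LLC → Crosswind Pharma AG → Orion Foods Inc. (R1): 74% × 79% × 16% × 55% = 5.14448% of Silverbay Mining NL.
Chain via Fairlane Industries Corp. → Halcyon Group plc → Ashford Trust (R1): 81% × 86% × 43% × 18% = 5.391684% of Silverbay Mining NL.
Direct interest in Silverbay Mining NL: 8%.
Aggregating (R2): 5.14448% + 5.391684% + 8% = 18.536164%.

18.536164%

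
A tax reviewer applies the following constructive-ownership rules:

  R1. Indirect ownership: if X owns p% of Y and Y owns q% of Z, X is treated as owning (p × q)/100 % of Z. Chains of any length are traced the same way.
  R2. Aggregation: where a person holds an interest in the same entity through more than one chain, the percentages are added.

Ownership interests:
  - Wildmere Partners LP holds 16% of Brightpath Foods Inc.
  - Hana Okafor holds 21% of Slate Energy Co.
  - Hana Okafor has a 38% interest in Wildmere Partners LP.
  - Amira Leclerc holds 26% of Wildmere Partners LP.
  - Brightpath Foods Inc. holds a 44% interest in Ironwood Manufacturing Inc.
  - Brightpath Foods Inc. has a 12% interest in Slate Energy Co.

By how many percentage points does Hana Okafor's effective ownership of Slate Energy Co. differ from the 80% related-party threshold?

58.2704

Chain via Wildmere Partners LP → Brightpath Foods Inc. (R1): 38% × 16% × 12% = 0.7296% of Slate Energy Co.
Direct interest in Slate Energy Co: 21%.
Aggregating (R2): 0.7296% + 21% = 21.7296%.
21.7296% falls short of the 80% threshold by 58.2704 percentage points.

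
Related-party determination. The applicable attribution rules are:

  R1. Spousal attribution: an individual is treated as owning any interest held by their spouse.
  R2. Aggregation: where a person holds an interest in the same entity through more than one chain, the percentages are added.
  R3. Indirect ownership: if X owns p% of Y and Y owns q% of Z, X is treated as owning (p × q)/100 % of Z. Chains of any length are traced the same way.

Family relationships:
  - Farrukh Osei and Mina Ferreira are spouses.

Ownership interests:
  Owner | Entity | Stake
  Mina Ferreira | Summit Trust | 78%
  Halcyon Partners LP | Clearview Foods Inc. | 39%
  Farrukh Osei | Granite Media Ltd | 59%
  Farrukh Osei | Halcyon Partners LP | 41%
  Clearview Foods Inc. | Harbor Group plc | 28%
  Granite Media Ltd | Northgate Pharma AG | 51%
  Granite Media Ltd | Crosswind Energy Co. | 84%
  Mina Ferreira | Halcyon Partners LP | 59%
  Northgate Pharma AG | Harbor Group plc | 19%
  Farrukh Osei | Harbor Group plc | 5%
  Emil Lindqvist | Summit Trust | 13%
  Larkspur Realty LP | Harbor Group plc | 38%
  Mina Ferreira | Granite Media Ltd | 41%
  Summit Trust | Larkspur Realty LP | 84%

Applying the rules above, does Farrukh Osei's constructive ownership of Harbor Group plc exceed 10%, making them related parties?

Yes

By spousal attribution (R1), Farrukh Osei is treated as also owning Mina Ferreira's interest in Halcyon Partners LP, giving 41% + 59% = 100%.
By spousal attribution (R1), Farrukh Osei is treated as also owning Mina Ferreira's interest in Granite Media Ltd, giving 59% + 41% = 100%.
By spousal attribution (R1), Farrukh Osei is treated as owning Mina Ferreira's 78% interest in Summit Trust.
Chain via Halcyon Partners LP → Clearview Foods Inc. (R3): 100% × 39% × 28% = 10.92% of Harbor Group plc.
Chain via Granite Media Ltd → Northgate Pharma AG (R3): 100% × 51% × 19% = 9.69% of Harbor Group plc.
Direct interest in Harbor Group plc: 5%.
Chain via Summit Trust → Larkspur Realty LP (R3): 78% × 84% × 38% = 24.8976% of Harbor Group plc.
Aggregating (R2): 10.92% + 9.69% + 5% + 24.8976% = 50.5076%.
50.5076% exceeds the 10% threshold, so Farrukh is a related party to Harbor Group plc.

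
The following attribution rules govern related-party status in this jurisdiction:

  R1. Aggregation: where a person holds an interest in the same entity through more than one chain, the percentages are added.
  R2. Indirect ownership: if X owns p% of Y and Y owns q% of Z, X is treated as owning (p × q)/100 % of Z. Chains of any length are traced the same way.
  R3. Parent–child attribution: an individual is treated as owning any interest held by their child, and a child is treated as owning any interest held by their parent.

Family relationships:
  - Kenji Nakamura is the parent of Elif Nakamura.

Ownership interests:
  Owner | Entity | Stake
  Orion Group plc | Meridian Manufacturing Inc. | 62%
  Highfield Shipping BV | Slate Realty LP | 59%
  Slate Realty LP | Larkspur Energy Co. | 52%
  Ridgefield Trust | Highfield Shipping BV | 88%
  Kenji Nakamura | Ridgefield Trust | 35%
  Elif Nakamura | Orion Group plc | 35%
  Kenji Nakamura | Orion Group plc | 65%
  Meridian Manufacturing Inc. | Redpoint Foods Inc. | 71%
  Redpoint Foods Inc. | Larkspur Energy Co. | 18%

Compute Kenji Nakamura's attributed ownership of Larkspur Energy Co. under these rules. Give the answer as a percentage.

17.37304%

By parent–child attribution (R3), Kenji Nakamura is treated as also owning Elif Nakamura's interest in Orion Group plc, giving 65% + 35% = 100%.
Chain via Ridgefield Trust → Highfield Shipping BV → Slate Realty LP (R2): 35% × 88% × 59% × 52% = 9.44944% of Larkspur Energy Co.
Chain via Orion Group plc → Meridian Manufacturing Inc. → Redpoint Foods Inc. (R2): 100% × 62% × 71% × 18% = 7.9236% of Larkspur Energy Co.
Aggregating (R1): 9.44944% + 7.9236% = 17.37304%.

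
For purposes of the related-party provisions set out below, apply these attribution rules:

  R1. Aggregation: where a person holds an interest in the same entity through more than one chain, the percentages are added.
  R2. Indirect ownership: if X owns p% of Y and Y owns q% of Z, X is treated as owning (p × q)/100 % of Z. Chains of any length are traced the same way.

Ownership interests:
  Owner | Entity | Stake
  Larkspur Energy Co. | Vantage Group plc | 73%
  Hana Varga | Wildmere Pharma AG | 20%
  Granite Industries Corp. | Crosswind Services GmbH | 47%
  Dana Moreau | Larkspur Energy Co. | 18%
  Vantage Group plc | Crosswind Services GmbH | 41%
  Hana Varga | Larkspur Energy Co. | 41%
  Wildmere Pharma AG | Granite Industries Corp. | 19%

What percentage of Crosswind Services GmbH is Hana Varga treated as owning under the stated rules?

Chain via Larkspur Energy Co. → Vantage Group plc (R2): 41% × 73% × 41% = 12.2713% of Crosswind Services GmbH.
Chain via Wildmere Pharma AG → Granite Industries Corp. (R2): 20% × 19% × 47% = 1.786% of Crosswind Services GmbH.
Aggregating (R1): 12.2713% + 1.786% = 14.0573%.

14.0573%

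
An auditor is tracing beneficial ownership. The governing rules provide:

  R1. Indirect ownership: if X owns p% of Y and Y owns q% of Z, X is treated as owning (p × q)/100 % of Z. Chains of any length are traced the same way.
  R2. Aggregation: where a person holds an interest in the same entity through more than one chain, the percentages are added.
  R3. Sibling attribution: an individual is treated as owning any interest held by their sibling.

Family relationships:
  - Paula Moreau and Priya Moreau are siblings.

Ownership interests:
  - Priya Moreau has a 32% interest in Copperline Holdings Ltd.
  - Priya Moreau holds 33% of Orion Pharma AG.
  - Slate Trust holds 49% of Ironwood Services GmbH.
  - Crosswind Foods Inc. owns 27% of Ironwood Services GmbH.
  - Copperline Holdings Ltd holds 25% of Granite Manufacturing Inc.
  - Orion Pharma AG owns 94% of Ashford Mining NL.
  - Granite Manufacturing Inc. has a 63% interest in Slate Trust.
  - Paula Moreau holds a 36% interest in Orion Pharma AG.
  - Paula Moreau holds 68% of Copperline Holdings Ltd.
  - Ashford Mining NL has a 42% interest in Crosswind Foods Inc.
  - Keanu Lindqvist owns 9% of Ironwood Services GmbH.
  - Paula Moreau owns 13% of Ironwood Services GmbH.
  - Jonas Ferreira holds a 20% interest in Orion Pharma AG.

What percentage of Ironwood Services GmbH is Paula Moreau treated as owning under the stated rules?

28.072624%

By sibling attribution (R3), Paula Moreau is treated as also owning Priya Moreau's interest in Orion Pharma AG, giving 36% + 33% = 69%.
By sibling attribution (R3), Paula Moreau is treated as also owning Priya Moreau's interest in Copperline Holdings Ltd, giving 68% + 32% = 100%.
Chain via Orion Pharma AG → Ashford Mining NL → Crosswind Foods Inc. (R1): 69% × 94% × 42% × 27% = 7.355124% of Ironwood Services GmbH.
Chain via Copperline Holdings Ltd → Granite Manufacturing Inc. → Slate Trust (R1): 100% × 25% × 63% × 49% = 7.7175% of Ironwood Services GmbH.
Direct interest in Ironwood Services GmbH: 13%.
Aggregating (R2): 7.355124% + 7.7175% + 13% = 28.072624%.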